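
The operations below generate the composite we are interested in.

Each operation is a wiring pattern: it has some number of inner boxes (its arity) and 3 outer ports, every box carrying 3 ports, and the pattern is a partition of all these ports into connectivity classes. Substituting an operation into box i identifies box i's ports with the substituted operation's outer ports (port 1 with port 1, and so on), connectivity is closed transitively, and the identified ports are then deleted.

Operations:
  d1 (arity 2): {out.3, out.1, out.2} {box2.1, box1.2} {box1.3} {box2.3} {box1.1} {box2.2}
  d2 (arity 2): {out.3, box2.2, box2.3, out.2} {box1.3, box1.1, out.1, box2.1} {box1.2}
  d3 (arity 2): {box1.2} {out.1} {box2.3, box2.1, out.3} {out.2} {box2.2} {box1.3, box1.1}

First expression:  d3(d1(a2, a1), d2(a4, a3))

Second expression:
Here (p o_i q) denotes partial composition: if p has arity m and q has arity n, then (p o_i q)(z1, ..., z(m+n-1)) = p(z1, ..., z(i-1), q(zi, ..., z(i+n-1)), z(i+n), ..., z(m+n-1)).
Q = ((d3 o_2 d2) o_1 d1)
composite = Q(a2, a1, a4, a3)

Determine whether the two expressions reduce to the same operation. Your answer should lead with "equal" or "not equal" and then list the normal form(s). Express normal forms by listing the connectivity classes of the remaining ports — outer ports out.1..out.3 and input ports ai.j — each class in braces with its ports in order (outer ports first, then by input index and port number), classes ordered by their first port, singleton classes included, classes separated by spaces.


The first composite normalizes to {out.1} {out.2} {out.3, a3.1, a3.2, a3.3, a4.1, a4.3} {a1.1, a2.2} {a1.2} {a1.3} {a2.1} {a2.3} {a4.2}
The second composite normalizes to {out.1} {out.2} {out.3, a3.1, a3.2, a3.3, a4.1, a4.3} {a1.1, a2.2} {a1.2} {a1.3} {a2.1} {a2.3} {a4.2}
One common form — equal.

equal — both sides give {out.1} {out.2} {out.3, a3.1, a3.2, a3.3, a4.1, a4.3} {a1.1, a2.2} {a1.2} {a1.3} {a2.1} {a2.3} {a4.2}


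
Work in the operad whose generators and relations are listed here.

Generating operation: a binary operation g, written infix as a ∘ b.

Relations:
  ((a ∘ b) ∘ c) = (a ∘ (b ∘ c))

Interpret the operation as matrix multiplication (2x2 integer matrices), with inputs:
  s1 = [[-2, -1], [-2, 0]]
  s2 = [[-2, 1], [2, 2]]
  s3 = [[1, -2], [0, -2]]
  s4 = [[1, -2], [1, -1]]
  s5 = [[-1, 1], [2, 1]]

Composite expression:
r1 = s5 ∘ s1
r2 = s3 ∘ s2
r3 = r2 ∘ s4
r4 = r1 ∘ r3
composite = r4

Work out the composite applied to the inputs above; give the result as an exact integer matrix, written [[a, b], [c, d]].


[[-8, 12], [70, -114]]

(s5 ∘ s1) = [[0, 1], [-6, -2]]
(s3 ∘ s2) = [[-6, -3], [-4, -4]]
((s3 ∘ s2) ∘ s4) = [[-9, 15], [-8, 12]]
((s5 ∘ s1) ∘ ((s3 ∘ s2) ∘ s4)) = [[-8, 12], [70, -114]]


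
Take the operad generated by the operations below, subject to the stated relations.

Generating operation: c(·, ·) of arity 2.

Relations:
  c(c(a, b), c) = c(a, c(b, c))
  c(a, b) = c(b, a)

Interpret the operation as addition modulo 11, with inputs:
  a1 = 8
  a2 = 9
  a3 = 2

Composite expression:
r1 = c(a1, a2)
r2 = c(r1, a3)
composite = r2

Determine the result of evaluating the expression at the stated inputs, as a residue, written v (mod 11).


8 (mod 11)

c(a1, a2) = 6
c(c(a1, a2), a3) = 8


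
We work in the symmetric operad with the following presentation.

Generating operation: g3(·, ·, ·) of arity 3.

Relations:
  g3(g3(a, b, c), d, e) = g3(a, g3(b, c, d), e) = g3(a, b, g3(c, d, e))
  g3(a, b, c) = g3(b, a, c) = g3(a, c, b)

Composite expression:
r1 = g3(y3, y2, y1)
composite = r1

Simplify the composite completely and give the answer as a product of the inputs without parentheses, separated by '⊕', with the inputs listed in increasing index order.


y1 ⊕ y2 ⊕ y3

Shape and order are irrelevant to g3; the y-input set decides.
g3(y3, y2, y1) flattens to y3 ⊕ y2 ⊕ y1
reordering the factors by index: y1 ⊕ y2 ⊕ y3


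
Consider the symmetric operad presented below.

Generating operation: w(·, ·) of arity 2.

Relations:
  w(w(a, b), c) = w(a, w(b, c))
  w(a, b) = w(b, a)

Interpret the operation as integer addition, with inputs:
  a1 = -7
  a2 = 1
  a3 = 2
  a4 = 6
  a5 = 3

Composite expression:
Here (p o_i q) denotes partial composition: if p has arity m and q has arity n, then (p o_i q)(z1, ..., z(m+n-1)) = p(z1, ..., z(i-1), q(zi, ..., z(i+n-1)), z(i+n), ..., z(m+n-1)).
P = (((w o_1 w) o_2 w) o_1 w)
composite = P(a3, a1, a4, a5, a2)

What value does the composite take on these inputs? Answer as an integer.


5

w(a3, a1) = -5
w(a4, a5) = 9
w(w(a3, a1), w(a4, a5)) = 4
w(w(w(a3, a1), w(a4, a5)), a2) = 5


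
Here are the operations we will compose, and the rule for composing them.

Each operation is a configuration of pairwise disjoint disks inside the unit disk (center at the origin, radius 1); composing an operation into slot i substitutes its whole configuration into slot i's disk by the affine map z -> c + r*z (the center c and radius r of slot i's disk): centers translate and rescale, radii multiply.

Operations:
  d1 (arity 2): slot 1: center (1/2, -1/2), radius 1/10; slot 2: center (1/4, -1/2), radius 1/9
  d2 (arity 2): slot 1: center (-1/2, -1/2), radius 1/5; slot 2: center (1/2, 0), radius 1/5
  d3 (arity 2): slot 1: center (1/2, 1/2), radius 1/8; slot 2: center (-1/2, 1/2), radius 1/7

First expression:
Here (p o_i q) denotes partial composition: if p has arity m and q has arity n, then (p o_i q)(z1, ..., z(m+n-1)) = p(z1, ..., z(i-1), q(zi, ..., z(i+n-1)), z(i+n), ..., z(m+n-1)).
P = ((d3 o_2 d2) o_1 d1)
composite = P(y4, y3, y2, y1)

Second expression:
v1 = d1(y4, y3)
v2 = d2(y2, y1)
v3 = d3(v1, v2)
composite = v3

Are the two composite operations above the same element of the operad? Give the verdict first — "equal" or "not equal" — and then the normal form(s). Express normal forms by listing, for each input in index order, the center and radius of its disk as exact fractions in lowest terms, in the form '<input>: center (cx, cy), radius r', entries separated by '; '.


equal: each reduces to y1: center (-3/7, 1/2), radius 1/35; y2: center (-4/7, 3/7), radius 1/35; y3: center (17/32, 7/16), radius 1/72; y4: center (9/16, 7/16), radius 1/80

Reducing the first expression gives y1: center (-3/7, 1/2), radius 1/35; y2: center (-4/7, 3/7), radius 1/35; y3: center (17/32, 7/16), radius 1/72; y4: center (9/16, 7/16), radius 1/80
Reducing the second expression gives y1: center (-3/7, 1/2), radius 1/35; y2: center (-4/7, 3/7), radius 1/35; y3: center (17/32, 7/16), radius 1/72; y4: center (9/16, 7/16), radius 1/80
Same normal form: equal.


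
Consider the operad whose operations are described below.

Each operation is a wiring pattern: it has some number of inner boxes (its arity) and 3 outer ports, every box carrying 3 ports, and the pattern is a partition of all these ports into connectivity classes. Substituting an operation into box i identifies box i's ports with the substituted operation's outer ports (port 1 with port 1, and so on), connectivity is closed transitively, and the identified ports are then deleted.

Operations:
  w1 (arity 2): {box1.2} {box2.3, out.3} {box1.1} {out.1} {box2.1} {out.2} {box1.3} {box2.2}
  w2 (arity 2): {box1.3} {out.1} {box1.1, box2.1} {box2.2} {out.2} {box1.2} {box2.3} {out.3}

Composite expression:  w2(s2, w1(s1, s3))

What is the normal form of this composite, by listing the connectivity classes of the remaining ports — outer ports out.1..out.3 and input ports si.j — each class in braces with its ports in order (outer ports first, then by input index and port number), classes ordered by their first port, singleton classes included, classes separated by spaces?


{out.1} {out.2} {out.3} {s1.1} {s1.2} {s1.3} {s2.1} {s2.2} {s2.3} {s3.1} {s3.2} {s3.3}


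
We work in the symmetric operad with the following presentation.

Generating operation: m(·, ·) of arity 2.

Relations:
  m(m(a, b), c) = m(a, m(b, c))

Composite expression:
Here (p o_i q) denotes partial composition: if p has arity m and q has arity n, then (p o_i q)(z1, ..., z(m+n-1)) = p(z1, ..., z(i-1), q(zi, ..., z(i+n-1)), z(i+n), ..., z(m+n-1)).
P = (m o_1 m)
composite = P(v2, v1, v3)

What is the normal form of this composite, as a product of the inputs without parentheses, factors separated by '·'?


v2 · v1 · v3

All parenthesizations of m agree; list the v-inputs left to right.
m(v2, v1) reduces to v2 · v1
m(m(v2, v1), v3) reduces to v2 · v1 · v3


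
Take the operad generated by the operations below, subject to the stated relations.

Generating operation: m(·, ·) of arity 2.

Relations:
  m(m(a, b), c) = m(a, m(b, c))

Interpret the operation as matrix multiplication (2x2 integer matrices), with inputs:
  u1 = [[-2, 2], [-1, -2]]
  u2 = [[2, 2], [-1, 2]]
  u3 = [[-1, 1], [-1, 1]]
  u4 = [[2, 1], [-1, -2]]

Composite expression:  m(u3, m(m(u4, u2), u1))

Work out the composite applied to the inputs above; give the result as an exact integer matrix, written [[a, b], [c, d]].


[[18, 18], [18, 18]]

m(u4, u2) = [[3, 6], [0, -6]]
m(m(u4, u2), u1) = [[-12, -6], [6, 12]]
m(u3, m(m(u4, u2), u1)) = [[18, 18], [18, 18]]


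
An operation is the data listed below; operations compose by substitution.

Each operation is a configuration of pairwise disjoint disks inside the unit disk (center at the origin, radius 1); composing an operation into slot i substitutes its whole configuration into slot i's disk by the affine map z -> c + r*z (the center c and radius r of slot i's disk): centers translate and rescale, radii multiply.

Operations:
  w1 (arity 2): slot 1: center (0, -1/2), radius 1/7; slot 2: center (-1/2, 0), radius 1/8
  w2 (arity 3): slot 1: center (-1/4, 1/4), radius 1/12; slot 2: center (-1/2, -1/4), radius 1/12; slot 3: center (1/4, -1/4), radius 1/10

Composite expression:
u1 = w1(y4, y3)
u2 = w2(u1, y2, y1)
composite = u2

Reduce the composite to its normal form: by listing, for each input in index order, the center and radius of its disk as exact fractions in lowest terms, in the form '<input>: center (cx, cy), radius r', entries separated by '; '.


Below w2, radii multiply path by path; the y-disk centers shift.
y4: after 2 affine steps, its disk has center (-1/4, 5/24), radius 1/84
y3: after 2 affine steps, its disk has center (-7/24, 1/4), radius 1/96
y2: after 1 affine step, its disk has center (-1/2, -1/4), radius 1/12
y1: after 1 affine step, its disk has center (1/4, -1/4), radius 1/10

y1: center (1/4, -1/4), radius 1/10; y2: center (-1/2, -1/4), radius 1/12; y3: center (-7/24, 1/4), radius 1/96; y4: center (-1/4, 5/24), radius 1/84


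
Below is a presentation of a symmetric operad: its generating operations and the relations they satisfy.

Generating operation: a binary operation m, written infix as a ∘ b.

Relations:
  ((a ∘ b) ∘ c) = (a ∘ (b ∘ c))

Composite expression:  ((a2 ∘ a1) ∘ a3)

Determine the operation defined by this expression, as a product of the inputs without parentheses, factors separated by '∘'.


a2 ∘ a1 ∘ a3

The m-tree's shape is irrelevant; the a-reading-order decides.
(a2 ∘ a1) flattens to a2 ∘ a1
((a2 ∘ a1) ∘ a3) flattens to a2 ∘ a1 ∘ a3


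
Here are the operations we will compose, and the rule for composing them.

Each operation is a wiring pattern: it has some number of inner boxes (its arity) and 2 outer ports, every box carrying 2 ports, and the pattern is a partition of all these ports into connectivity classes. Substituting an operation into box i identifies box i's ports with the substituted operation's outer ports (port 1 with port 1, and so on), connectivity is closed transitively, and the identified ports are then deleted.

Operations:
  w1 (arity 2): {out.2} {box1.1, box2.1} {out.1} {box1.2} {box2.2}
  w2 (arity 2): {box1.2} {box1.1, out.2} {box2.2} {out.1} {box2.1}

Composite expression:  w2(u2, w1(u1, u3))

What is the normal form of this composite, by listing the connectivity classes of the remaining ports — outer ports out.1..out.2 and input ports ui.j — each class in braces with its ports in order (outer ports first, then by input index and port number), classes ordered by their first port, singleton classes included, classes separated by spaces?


{out.1} {out.2, u2.1} {u1.1, u3.1} {u1.2} {u2.2} {u3.2}

Substituting into w2 glues patterns; closure does the rest.
after w1, the pattern on (u1, u3) reads {out.1} {out.2} {u1.1, u3.1} {u1.2} {u3.2} (out.j = its outer ports)
after w2, the pattern on (u2, u1, u3) reads {out.1} {out.2, u2.1} {u1.1, u3.1} {u1.2} {u2.2} {u3.2} (out.j = its outer ports)


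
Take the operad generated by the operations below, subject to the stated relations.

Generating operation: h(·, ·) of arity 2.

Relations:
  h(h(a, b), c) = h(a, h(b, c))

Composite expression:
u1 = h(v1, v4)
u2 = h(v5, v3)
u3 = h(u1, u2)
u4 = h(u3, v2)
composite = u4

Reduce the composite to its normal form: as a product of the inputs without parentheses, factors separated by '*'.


v1 * v4 * v5 * v3 * v2

Under associativity of h, the answer is the v's in reading order.
h(v1, v4) flattens to v1 * v4
h(v5, v3) flattens to v5 * v3
h(h(v1, v4), h(v5, v3)) flattens to v1 * v4 * v5 * v3
h(h(h(v1, v4), h(v5, v3)), v2) flattens to v1 * v4 * v5 * v3 * v2


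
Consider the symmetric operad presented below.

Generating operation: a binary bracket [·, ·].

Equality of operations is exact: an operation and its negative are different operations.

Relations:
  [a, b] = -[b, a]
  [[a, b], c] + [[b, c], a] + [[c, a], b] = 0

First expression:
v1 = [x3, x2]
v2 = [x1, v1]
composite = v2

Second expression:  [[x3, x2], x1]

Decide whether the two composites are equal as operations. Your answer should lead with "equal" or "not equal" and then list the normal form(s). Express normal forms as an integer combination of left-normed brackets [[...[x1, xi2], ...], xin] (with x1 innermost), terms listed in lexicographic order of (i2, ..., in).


Reducing the first expression gives -[[x1, x2], x3] + [[x1, x3], x2]
Reducing the second expression gives [[x1, x2], x3] - [[x1, x3], x2]
The forms do not match — not equal.

not equal: they reduce to -[[x1, x2], x3] + [[x1, x3], x2] and [[x1, x2], x3] - [[x1, x3], x2]


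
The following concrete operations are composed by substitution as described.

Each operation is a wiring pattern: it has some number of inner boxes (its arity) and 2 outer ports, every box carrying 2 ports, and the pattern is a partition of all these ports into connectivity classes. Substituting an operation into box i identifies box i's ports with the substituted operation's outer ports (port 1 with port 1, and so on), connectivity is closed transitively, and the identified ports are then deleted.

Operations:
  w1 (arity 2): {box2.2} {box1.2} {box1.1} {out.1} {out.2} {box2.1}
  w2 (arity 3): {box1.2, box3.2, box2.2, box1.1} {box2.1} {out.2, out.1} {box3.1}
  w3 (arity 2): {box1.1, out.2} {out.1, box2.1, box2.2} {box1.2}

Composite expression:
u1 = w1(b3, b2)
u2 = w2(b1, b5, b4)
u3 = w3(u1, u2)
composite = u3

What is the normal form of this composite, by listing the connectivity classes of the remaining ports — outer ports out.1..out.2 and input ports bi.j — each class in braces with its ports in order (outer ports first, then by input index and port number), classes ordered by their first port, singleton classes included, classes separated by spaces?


Substituting into w3 glues patterns; closure does the rest.
composing w1 on (b3, b2), with out.j its own outer ports: {out.1} {out.2} {b2.1} {b2.2} {b3.1} {b3.2}
composing w2 on (b1, b5, b4), with out.j its own outer ports: {out.1, out.2} {b1.1, b1.2, b4.2, b5.2} {b4.1} {b5.1}
composing w3 on (b3, b2, b1, b5, b4), with out.j its own outer ports: {out.1} {out.2} {b1.1, b1.2, b4.2, b5.2} {b2.1} {b2.2} {b3.1} {b3.2} {b4.1} {b5.1}

{out.1} {out.2} {b1.1, b1.2, b4.2, b5.2} {b2.1} {b2.2} {b3.1} {b3.2} {b4.1} {b5.1}


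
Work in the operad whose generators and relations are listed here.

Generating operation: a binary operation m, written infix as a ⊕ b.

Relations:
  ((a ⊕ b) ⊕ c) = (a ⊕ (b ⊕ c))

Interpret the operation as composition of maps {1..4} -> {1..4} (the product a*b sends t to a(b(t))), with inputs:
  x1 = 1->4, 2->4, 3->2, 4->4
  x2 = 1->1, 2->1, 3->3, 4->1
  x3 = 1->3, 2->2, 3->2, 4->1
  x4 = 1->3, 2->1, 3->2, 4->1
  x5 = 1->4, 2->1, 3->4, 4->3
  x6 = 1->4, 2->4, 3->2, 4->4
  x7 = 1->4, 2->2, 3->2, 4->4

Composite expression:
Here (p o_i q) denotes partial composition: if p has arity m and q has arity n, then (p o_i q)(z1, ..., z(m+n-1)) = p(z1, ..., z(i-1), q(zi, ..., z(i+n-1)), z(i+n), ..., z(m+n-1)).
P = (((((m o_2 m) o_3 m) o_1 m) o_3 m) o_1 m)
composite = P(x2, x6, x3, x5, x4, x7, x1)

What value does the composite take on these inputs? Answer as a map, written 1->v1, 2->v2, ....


1->1, 2->1, 3->1, 4->1

(x2 ⊕ x6) = 1->1, 2->1, 3->1, 4->1
((x2 ⊕ x6) ⊕ x3) = 1->1, 2->1, 3->1, 4->1
(x5 ⊕ x4) = 1->4, 2->4, 3->1, 4->4
(x7 ⊕ x1) = 1->4, 2->4, 3->2, 4->4
((x5 ⊕ x4) ⊕ (x7 ⊕ x1)) = 1->4, 2->4, 3->4, 4->4
(((x2 ⊕ x6) ⊕ x3) ⊕ ((x5 ⊕ x4) ⊕ (x7 ⊕ x1))) = 1->1, 2->1, 3->1, 4->1


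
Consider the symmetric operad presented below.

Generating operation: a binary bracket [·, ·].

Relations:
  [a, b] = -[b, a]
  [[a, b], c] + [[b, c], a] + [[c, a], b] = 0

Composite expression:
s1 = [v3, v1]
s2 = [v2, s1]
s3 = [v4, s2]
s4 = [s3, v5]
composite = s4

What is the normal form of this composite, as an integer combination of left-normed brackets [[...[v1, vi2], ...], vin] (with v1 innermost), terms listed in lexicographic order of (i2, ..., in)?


-[[[[v1, v3], v2], v4], v5]

A multilinear Lie element is pinned by v1-initial words (v1 innermost).
Composite bracket: [[v4, [v2, [v3, v1]]], v5]
Under [a, b] = ab - ba we get 16 signed associative words (2^4 = 16).
Collect the words opening with v1:
  sign of v1v3v2v4v5 is -1, so it contributes -[[[[v1, v3], v2], v4], v5]


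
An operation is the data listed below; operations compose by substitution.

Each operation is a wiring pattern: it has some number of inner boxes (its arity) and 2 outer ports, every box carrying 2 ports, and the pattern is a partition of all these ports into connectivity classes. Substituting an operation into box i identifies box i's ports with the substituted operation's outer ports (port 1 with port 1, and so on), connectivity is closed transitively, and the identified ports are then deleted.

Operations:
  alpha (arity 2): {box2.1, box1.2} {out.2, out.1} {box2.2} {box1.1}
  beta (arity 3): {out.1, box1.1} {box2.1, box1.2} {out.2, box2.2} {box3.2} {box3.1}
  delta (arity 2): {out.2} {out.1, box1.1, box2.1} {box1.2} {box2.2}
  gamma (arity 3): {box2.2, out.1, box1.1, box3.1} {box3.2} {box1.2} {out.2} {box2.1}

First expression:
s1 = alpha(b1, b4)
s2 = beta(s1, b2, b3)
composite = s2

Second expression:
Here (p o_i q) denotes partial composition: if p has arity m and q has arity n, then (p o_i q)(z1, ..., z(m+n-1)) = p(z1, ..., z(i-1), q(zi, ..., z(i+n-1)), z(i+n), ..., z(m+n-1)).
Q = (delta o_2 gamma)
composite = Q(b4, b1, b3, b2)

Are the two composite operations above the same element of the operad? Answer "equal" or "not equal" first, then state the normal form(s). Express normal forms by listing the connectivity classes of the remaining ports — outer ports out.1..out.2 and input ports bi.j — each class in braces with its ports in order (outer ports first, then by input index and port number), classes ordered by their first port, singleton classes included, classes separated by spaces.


not equal; the first gives {out.1, b2.1} {out.2, b2.2} {b1.1} {b1.2, b4.1} {b3.1} {b3.2} {b4.2} and the second {out.1, b1.1, b2.1, b3.2, b4.1} {out.2} {b1.2} {b2.2} {b3.1} {b4.2}

In normal form, the first expression is {out.1, b2.1} {out.2, b2.2} {b1.1} {b1.2, b4.1} {b3.1} {b3.2} {b4.2}
In normal form, the second expression is {out.1, b1.1, b2.1, b3.2, b4.1} {out.2} {b1.2} {b2.2} {b3.1} {b4.2}
Distinct normal forms: not equal.


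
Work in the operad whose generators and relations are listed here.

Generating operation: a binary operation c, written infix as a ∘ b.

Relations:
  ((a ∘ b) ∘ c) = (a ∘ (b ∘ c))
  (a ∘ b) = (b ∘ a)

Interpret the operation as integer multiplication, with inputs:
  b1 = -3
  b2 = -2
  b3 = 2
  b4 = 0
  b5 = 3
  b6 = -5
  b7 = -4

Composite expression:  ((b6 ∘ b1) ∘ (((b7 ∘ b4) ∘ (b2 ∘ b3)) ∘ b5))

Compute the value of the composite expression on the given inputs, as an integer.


0


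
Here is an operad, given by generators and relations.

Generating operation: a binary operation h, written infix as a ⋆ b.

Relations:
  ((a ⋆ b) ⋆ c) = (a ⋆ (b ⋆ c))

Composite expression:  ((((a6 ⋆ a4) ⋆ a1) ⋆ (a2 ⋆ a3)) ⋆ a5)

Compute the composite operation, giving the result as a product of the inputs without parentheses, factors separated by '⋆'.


a6 ⋆ a4 ⋆ a1 ⋆ a2 ⋆ a3 ⋆ a5

The h-tree's shape is irrelevant; the a-reading-order decides.
(a6 ⋆ a4) unparenthesizes to a6 ⋆ a4
((a6 ⋆ a4) ⋆ a1) unparenthesizes to a6 ⋆ a4 ⋆ a1
(a2 ⋆ a3) unparenthesizes to a2 ⋆ a3
(((a6 ⋆ a4) ⋆ a1) ⋆ (a2 ⋆ a3)) unparenthesizes to a6 ⋆ a4 ⋆ a1 ⋆ a2 ⋆ a3
((((a6 ⋆ a4) ⋆ a1) ⋆ (a2 ⋆ a3)) ⋆ a5) unparenthesizes to a6 ⋆ a4 ⋆ a1 ⋆ a2 ⋆ a3 ⋆ a5


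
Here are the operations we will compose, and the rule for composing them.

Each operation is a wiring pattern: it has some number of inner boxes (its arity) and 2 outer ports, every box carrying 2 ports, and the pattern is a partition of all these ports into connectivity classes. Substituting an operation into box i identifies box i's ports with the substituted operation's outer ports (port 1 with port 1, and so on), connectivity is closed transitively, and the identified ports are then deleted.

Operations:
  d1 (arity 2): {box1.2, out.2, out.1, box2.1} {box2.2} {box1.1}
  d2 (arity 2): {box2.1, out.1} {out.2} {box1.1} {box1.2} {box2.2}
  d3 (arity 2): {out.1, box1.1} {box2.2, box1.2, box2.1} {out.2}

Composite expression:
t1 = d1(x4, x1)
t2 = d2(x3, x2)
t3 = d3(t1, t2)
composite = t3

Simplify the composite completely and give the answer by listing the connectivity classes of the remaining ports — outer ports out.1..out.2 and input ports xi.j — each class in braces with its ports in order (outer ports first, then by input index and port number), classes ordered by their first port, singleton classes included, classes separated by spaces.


{out.1, x1.1, x2.1, x4.2} {out.2} {x1.2} {x2.2} {x3.1} {x3.2} {x4.1}

After gluing at d3, chains via deleted ports link the x-ports.
the subtree at d1 composes to {out.1, out.2, x1.1, x4.2} {x1.2} {x4.1} on (x4, x1); out.j = own outer ports
the subtree at d2 composes to {out.1, x2.1} {out.2} {x2.2} {x3.1} {x3.2} on (x3, x2); out.j = own outer ports
the subtree at d3 composes to {out.1, x1.1, x2.1, x4.2} {out.2} {x1.2} {x2.2} {x3.1} {x3.2} {x4.1} on (x4, x1, x3, x2); out.j = own outer ports


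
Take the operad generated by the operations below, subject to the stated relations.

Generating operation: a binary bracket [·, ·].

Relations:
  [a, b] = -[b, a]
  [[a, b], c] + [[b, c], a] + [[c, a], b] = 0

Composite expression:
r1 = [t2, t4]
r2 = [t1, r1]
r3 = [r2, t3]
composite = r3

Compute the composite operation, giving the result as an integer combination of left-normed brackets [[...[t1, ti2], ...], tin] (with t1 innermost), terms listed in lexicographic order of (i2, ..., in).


Antisymmetry and Jacobi reduce to t1-anchored left-normed brackets.
Composite bracket: [[t1, [t2, t4]], t3]
Applying ab - ba throughout gives 8 signed words (2^3 = 8).
Collect the words opening with t1:
  t1t2t4t3 appears with sign +1, giving the term +[[[t1, t2], t4], t3]
  t1t4t2t3 appears with sign -1, giving the term -[[[t1, t4], t2], t3]

[[[t1, t2], t4], t3] - [[[t1, t4], t2], t3]


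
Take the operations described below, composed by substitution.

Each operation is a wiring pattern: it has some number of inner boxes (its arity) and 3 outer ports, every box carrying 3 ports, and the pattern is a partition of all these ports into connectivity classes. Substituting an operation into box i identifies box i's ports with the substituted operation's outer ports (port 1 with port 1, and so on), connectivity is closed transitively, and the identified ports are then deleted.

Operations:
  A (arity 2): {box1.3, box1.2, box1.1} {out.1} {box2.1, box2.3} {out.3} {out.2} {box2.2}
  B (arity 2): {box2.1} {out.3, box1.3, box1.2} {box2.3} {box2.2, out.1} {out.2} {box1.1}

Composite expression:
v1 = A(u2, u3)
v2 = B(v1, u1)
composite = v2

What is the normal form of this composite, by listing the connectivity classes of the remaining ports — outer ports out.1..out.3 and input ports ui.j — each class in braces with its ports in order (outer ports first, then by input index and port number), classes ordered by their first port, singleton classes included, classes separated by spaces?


Substituting into B glues patterns; closure does the rest.
the subtree at A composes to {out.1} {out.2} {out.3} {u2.1, u2.2, u2.3} {u3.1, u3.3} {u3.2} on (u2, u3); out.j = own outer ports
the subtree at B composes to {out.1, u1.2} {out.2} {out.3} {u1.1} {u1.3} {u2.1, u2.2, u2.3} {u3.1, u3.3} {u3.2} on (u2, u3, u1); out.j = own outer ports

{out.1, u1.2} {out.2} {out.3} {u1.1} {u1.3} {u2.1, u2.2, u2.3} {u3.1, u3.3} {u3.2}


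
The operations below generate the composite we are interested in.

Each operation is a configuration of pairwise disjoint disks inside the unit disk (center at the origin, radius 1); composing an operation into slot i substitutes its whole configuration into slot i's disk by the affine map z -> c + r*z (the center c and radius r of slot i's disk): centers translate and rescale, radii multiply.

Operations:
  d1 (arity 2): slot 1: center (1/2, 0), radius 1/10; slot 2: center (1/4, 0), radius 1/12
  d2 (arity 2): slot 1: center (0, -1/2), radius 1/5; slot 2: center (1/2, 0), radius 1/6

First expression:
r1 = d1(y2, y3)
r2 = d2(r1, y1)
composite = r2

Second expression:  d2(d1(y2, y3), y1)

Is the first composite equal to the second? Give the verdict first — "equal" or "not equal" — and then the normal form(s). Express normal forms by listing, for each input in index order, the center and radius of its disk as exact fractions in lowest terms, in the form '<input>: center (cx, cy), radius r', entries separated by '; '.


The first expression, normalized: y1: center (1/2, 0), radius 1/6; y2: center (1/10, -1/2), radius 1/50; y3: center (1/20, -1/2), radius 1/60
The second expression, normalized: y1: center (1/2, 0), radius 1/6; y2: center (1/10, -1/2), radius 1/50; y3: center (1/20, -1/2), radius 1/60
One common form — equal.

equal: each reduces to y1: center (1/2, 0), radius 1/6; y2: center (1/10, -1/2), radius 1/50; y3: center (1/20, -1/2), radius 1/60


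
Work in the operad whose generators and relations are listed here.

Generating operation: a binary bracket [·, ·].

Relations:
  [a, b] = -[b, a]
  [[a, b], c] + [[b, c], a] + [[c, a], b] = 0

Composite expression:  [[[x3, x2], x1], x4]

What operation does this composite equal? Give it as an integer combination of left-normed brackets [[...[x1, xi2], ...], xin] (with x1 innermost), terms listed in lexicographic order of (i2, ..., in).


Expand each bracket as ab - ba; the x1-initial words give the coefficients.
Composite bracket: [[[x3, x2], x1], x4]
The bracket unfolds into 8 signed words via [a, b] = ab - ba (2^3 = 8).
Coefficients come from the x1-initial words:
  sign of x1x2x3x4 is +1, so it contributes +[[[x1, x2], x3], x4]
  sign of x1x3x2x4 is -1, so it contributes -[[[x1, x3], x2], x4]

[[[x1, x2], x3], x4] - [[[x1, x3], x2], x4]


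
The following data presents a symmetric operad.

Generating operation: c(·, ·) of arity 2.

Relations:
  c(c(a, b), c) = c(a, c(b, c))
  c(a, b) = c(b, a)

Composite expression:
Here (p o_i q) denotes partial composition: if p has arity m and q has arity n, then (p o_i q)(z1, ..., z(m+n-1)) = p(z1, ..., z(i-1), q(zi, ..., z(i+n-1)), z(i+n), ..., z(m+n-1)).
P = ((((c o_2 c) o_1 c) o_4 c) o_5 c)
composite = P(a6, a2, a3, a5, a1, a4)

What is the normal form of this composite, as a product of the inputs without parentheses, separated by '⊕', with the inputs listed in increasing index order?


a1 ⊕ a2 ⊕ a3 ⊕ a4 ⊕ a5 ⊕ a6


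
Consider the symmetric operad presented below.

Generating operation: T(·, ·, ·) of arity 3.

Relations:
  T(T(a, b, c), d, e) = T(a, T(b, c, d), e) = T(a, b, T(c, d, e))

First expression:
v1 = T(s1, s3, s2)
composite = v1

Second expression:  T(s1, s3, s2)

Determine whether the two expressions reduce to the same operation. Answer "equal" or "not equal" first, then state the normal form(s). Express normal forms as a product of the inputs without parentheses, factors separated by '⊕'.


The first expression reduces to s1 ⊕ s3 ⊕ s2
The second expression reduces to s1 ⊕ s3 ⊕ s2
The forms coincide; equal.

equal — both sides give s1 ⊕ s3 ⊕ s2


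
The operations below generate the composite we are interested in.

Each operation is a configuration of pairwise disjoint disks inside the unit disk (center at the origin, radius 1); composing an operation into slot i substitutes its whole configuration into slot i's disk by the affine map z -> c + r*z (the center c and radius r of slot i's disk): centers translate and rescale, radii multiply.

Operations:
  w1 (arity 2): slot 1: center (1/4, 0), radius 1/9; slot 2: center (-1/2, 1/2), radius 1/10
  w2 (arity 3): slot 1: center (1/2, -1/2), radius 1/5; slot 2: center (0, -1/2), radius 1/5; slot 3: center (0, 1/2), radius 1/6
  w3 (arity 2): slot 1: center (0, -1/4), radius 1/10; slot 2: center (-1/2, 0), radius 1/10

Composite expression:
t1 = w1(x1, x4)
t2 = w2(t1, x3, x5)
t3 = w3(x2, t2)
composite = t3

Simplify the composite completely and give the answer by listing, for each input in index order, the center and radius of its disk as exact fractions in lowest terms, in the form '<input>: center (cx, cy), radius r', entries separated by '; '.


x1: center (-89/200, -1/20), radius 1/450; x2: center (0, -1/4), radius 1/10; x3: center (-1/2, -1/20), radius 1/50; x4: center (-23/50, -1/25), radius 1/500; x5: center (-1/2, 1/20), radius 1/60

Affine substitution under w3: radii multiply and x-centers shift.
x2: after 1 affine step, its disk has center (0, -1/4), radius 1/10
x1: after 3 affine steps, its disk has center (-89/200, -1/20), radius 1/450
x4: after 3 affine steps, its disk has center (-23/50, -1/25), radius 1/500
x3: after 2 affine steps, its disk has center (-1/2, -1/20), radius 1/50
x5: after 2 affine steps, its disk has center (-1/2, 1/20), radius 1/60


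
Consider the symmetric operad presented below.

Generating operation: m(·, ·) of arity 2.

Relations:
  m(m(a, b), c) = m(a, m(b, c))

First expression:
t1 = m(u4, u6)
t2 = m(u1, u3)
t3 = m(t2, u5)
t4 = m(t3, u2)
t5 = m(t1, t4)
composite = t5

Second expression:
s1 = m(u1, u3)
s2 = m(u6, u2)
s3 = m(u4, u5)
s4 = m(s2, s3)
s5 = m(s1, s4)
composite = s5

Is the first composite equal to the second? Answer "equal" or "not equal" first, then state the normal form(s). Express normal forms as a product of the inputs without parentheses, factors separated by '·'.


The first expression, normalized: u4 · u6 · u1 · u3 · u5 · u2
The second expression, normalized: u1 · u3 · u6 · u2 · u4 · u5
The forms do not match — not equal.

not equal; first: u4 · u6 · u1 · u3 · u5 · u2; second: u1 · u3 · u6 · u2 · u4 · u5


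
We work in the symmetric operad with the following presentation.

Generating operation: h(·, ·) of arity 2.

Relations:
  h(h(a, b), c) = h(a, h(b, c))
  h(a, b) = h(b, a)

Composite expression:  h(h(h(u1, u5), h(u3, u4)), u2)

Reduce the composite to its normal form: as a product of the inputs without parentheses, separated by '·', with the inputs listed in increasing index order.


u1 · u2 · u3 · u4 · u5

Any arrangement under h is one operation, so sort the u-inputs.
h(u1, u5) linearizes to u1 · u5
h(u3, u4) linearizes to u3 · u4
h(h(u1, u5), h(u3, u4)) linearizes to u1 · u5 · u3 · u4
h(h(h(u1, u5), h(u3, u4)), u2) linearizes to u1 · u5 · u3 · u4 · u2
commutativity sorts the factors: u1 · u2 · u3 · u4 · u5


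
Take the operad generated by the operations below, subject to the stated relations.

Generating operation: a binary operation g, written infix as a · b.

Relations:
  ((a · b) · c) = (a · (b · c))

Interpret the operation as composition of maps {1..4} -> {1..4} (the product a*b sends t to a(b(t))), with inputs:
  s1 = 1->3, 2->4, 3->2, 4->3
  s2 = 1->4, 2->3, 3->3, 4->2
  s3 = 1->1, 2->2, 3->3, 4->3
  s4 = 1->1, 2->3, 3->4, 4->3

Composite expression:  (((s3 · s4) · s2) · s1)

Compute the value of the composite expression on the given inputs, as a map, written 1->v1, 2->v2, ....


1->3, 2->3, 3->3, 4->3


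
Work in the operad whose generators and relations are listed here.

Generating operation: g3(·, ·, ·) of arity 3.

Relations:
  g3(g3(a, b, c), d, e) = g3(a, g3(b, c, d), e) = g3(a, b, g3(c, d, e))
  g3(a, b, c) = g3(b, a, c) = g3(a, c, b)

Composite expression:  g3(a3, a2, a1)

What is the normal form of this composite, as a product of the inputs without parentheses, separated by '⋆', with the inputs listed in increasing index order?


Reordering under g3 is free, so list the a-inputs canonically.
g3(a3, a2, a1) linearizes to a3 ⋆ a2 ⋆ a1
the factors in increasing index order: a1 ⋆ a2 ⋆ a3

a1 ⋆ a2 ⋆ a3


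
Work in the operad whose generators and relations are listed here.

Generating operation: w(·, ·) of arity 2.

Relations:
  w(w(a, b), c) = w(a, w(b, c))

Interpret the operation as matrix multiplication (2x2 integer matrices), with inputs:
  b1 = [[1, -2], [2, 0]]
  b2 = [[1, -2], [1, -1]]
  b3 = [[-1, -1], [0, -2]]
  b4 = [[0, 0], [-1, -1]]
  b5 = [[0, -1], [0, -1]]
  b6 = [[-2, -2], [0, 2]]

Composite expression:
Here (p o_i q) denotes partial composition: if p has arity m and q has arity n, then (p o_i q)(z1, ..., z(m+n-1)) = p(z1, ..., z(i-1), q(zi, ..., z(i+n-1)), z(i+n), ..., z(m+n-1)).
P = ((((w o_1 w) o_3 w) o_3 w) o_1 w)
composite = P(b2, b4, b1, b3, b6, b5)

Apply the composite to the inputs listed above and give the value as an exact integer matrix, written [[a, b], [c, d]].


w(b2, b4) = [[2, 2], [1, 1]]
w(w(b2, b4), b1) = [[6, -4], [3, -2]]
w(b3, b6) = [[2, 0], [0, -4]]
w(w(b3, b6), b5) = [[0, -2], [0, 4]]
w(w(w(b2, b4), b1), w(w(b3, b6), b5)) = [[0, -28], [0, -14]]

[[0, -28], [0, -14]]


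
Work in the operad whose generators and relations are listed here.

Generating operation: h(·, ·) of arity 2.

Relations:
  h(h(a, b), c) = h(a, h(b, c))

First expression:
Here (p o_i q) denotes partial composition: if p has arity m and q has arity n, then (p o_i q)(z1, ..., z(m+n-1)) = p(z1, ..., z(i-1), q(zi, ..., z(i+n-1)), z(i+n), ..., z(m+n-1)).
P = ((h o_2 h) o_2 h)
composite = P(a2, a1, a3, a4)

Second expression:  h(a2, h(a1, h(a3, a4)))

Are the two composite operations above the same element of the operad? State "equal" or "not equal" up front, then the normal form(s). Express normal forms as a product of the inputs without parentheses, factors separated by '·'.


Normal form of the first expression: a2 · a1 · a3 · a4
Normal form of the second expression: a2 · a1 · a3 · a4
The forms coincide; equal.

equal; the common form is a2 · a1 · a3 · a4


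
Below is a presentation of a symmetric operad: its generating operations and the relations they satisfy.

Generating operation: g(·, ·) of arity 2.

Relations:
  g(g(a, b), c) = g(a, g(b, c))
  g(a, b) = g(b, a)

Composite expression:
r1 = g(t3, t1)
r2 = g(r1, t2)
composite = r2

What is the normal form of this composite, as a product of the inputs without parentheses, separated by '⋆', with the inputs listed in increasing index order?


t1 ⋆ t2 ⋆ t3

Key point: g commutes, so take the t-inputs in any fixed order.
g(t3, t1) collapses to t3 ⋆ t1
g(g(t3, t1), t2) collapses to t3 ⋆ t1 ⋆ t2
putting the inputs in ascending order: t1 ⋆ t2 ⋆ t3


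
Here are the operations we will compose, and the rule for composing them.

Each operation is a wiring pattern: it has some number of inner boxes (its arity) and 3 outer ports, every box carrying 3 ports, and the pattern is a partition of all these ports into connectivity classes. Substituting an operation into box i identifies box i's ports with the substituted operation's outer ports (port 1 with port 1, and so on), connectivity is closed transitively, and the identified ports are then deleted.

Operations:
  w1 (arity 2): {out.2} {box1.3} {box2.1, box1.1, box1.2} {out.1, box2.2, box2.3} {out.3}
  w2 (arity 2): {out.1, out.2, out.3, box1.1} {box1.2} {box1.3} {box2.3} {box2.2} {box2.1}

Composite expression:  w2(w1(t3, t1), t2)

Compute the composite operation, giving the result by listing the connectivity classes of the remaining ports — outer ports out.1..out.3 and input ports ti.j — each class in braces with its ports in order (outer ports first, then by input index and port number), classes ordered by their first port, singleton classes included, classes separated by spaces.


{out.1, out.2, out.3, t1.2, t1.3} {t1.1, t3.1, t3.2} {t2.1} {t2.2} {t2.3} {t3.3}

Two ports join when wires chain via w2-identified ports.
w1 over (t3, t1) gives {out.1, t1.2, t1.3} {out.2} {out.3} {t1.1, t3.1, t3.2} {t3.3}, out.j being that stage's outer ports
w2 over (t3, t1, t2) gives {out.1, out.2, out.3, t1.2, t1.3} {t1.1, t3.1, t3.2} {t2.1} {t2.2} {t2.3} {t3.3}, out.j being that stage's outer ports


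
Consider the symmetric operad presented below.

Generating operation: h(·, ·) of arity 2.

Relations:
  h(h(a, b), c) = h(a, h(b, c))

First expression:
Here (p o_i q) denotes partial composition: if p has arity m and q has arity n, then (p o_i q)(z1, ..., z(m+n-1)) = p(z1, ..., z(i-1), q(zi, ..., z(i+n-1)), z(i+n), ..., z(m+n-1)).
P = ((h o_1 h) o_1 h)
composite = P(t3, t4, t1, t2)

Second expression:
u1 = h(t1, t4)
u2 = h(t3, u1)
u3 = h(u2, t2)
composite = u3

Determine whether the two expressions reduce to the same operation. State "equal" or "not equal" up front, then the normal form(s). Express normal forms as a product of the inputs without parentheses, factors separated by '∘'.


not equal; the first gives t3 ∘ t4 ∘ t1 ∘ t2 and the second t3 ∘ t1 ∘ t4 ∘ t2


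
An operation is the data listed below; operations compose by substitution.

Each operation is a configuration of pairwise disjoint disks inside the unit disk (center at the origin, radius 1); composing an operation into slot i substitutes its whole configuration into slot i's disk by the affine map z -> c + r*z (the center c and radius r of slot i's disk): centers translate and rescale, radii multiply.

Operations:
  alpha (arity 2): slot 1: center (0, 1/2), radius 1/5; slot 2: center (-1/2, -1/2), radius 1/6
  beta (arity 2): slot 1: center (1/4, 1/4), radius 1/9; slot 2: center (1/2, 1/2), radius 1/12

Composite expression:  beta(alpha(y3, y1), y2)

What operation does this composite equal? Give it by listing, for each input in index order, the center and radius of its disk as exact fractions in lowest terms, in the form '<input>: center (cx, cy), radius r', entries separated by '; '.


y1: center (7/36, 7/36), radius 1/54; y2: center (1/2, 1/2), radius 1/12; y3: center (1/4, 11/36), radius 1/45


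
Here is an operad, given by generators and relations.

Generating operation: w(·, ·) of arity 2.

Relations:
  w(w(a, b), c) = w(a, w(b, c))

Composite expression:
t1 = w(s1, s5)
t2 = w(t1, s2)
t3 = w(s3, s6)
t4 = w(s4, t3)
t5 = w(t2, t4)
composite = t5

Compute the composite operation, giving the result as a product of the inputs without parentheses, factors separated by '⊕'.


Key point: w is associative — brackets drop, the s-order remains.
w(s1, s5) collapses to s1 ⊕ s5
w(w(s1, s5), s2) collapses to s1 ⊕ s5 ⊕ s2
w(s3, s6) collapses to s3 ⊕ s6
w(s4, w(s3, s6)) collapses to s4 ⊕ s3 ⊕ s6
w(w(w(s1, s5), s2), w(s4, w(s3, s6))) collapses to s1 ⊕ s5 ⊕ s2 ⊕ s4 ⊕ s3 ⊕ s6

s1 ⊕ s5 ⊕ s2 ⊕ s4 ⊕ s3 ⊕ s6


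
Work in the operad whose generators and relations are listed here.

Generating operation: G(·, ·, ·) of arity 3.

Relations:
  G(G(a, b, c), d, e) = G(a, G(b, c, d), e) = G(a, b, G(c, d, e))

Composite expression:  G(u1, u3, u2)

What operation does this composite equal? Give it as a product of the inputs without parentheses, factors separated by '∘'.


u1 ∘ u3 ∘ u2

Associativity of G dissolves the nesting; only the u-input order survives.
G(u1, u3, u2) collapses to u1 ∘ u3 ∘ u2
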